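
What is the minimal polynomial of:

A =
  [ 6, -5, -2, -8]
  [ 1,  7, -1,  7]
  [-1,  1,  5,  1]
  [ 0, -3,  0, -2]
x^3 - 12*x^2 + 48*x - 64

The characteristic polynomial is χ_A(x) = (x - 4)^4, so the eigenvalues are known. The minimal polynomial is
  m_A(x) = Π_λ (x − λ)^{k_λ}
where k_λ is the size of the *largest* Jordan block for λ (equivalently, the smallest k with (A − λI)^k v = 0 for every generalised eigenvector v of λ).

  λ = 4: largest Jordan block has size 3, contributing (x − 4)^3

So m_A(x) = (x - 4)^3 = x^3 - 12*x^2 + 48*x - 64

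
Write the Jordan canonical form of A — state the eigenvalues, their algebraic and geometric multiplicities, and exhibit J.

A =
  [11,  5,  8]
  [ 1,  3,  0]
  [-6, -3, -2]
J_3(4)

The characteristic polynomial is
  det(x·I − A) = x^3 - 12*x^2 + 48*x - 64 = (x - 4)^3

Eigenvalues and multiplicities (the geometric multiplicity of λ is n − rank(A − λI), which equals the number of Jordan blocks for λ):
  λ = 4: algebraic multiplicity = 3, geometric multiplicity = 1

Determining the block sizes for each eigenvalue:
  λ = 4: one block (gm = 1), so the single block has size am = 3 → block sizes [3]

Assembling the blocks gives a Jordan form
J =
  [4, 1, 0]
  [0, 4, 1]
  [0, 0, 4]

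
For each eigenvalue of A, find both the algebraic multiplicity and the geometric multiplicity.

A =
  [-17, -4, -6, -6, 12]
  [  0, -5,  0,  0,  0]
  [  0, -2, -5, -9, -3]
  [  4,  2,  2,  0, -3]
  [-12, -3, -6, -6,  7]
λ = -5: alg = 3, geom = 2; λ = -3: alg = 1, geom = 1; λ = -2: alg = 1, geom = 1

Step 1 — factor the characteristic polynomial to read off the algebraic multiplicities:
  χ_A(x) = (x + 2)*(x + 3)*(x + 5)^3

Step 2 — compute geometric multiplicities via the rank-nullity identity g(λ) = n − rank(A − λI):
  rank(A − (-5)·I) = 3, so dim ker(A − (-5)·I) = n − 3 = 2
  rank(A − (-3)·I) = 4, so dim ker(A − (-3)·I) = n − 4 = 1
  rank(A − (-2)·I) = 4, so dim ker(A − (-2)·I) = n − 4 = 1

Summary:
  λ = -5: algebraic multiplicity = 3, geometric multiplicity = 2
  λ = -3: algebraic multiplicity = 1, geometric multiplicity = 1
  λ = -2: algebraic multiplicity = 1, geometric multiplicity = 1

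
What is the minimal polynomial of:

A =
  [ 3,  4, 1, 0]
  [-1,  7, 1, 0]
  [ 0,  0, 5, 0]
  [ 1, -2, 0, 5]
x^3 - 15*x^2 + 75*x - 125

The characteristic polynomial is χ_A(x) = (x - 5)^4, so the eigenvalues are known. The minimal polynomial is
  m_A(x) = Π_λ (x − λ)^{k_λ}
where k_λ is the size of the *largest* Jordan block for λ (equivalently, the smallest k with (A − λI)^k v = 0 for every generalised eigenvector v of λ).

  λ = 5: largest Jordan block has size 3, contributing (x − 5)^3

So m_A(x) = (x - 5)^3 = x^3 - 15*x^2 + 75*x - 125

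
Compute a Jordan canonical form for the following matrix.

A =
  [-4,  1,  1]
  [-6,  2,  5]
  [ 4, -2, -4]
J_3(-2)

The characteristic polynomial is
  det(x·I − A) = x^3 + 6*x^2 + 12*x + 8 = (x + 2)^3

Eigenvalues and multiplicities (the geometric multiplicity of λ is n − rank(A − λI), which equals the number of Jordan blocks for λ):
  λ = -2: algebraic multiplicity = 3, geometric multiplicity = 1

Determining the block sizes for each eigenvalue:
  λ = -2: one block (gm = 1), so the single block has size am = 3 → block sizes [3]

Assembling the blocks gives a Jordan form
J =
  [-2,  1,  0]
  [ 0, -2,  1]
  [ 0,  0, -2]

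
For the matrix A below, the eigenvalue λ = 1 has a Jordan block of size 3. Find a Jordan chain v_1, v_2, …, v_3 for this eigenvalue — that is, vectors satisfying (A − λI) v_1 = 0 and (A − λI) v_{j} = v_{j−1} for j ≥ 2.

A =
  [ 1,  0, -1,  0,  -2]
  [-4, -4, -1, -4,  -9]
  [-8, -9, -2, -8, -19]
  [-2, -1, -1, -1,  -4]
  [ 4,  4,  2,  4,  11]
A Jordan chain for λ = 1 of length 3:
v_1 = (1, 2, 4, 0, -2)ᵀ
v_2 = (0, -5, -9, -1, 4)ᵀ
v_3 = (0, 1, 0, 0, 0)ᵀ

Let N = A − (1)·I. We want v_3 with N^3 v_3 = 0 but N^2 v_3 ≠ 0; then v_{j-1} := N · v_j for j = 3, …, 2.

Pick v_3 = (0, 1, 0, 0, 0)ᵀ.
Then v_2 = N · v_3 = (0, -5, -9, -1, 4)ᵀ.
Then v_1 = N · v_2 = (1, 2, 4, 0, -2)ᵀ.

Sanity check: (A − (1)·I) v_1 = (0, 0, 0, 0, 0)ᵀ = 0. ✓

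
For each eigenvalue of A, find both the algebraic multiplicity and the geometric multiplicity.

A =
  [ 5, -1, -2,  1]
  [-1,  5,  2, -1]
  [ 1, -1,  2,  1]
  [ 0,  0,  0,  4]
λ = 4: alg = 4, geom = 3

Step 1 — factor the characteristic polynomial to read off the algebraic multiplicities:
  χ_A(x) = (x - 4)^4

Step 2 — compute geometric multiplicities via the rank-nullity identity g(λ) = n − rank(A − λI):
  rank(A − (4)·I) = 1, so dim ker(A − (4)·I) = n − 1 = 3

Summary:
  λ = 4: algebraic multiplicity = 4, geometric multiplicity = 3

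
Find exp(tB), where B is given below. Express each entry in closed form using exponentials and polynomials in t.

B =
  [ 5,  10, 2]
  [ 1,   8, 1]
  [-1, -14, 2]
e^{tB} =
  [2*t*exp(6*t) + exp(3*t), 4*t*exp(6*t) + 2*exp(6*t) - 2*exp(3*t), 2*t*exp(6*t)]
  [t*exp(6*t), 2*t*exp(6*t) + exp(6*t), t*exp(6*t)]
  [-4*t*exp(6*t) + exp(6*t) - exp(3*t), -8*t*exp(6*t) - 2*exp(6*t) + 2*exp(3*t), -4*t*exp(6*t) + exp(6*t)]

Strategy: write B = P · J · P⁻¹ where J is a Jordan canonical form, so e^{tB} = P · e^{tJ} · P⁻¹, and e^{tJ} can be computed block-by-block.

B has Jordan form
J =
  [3, 0, 0]
  [0, 6, 1]
  [0, 0, 6]
(up to reordering of blocks).

Per-block formulas:
  For a 1×1 block at λ = 3: exp(t · [3]) = [e^(3t)].
  For a 2×2 Jordan block J_2(6): exp(t · J_2(6)) = e^(6t)·(I + t·N), where N is the 2×2 nilpotent shift.

After assembling e^{tJ} and conjugating by P, we get:

e^{tB} =
  [2*t*exp(6*t) + exp(3*t), 4*t*exp(6*t) + 2*exp(6*t) - 2*exp(3*t), 2*t*exp(6*t)]
  [t*exp(6*t), 2*t*exp(6*t) + exp(6*t), t*exp(6*t)]
  [-4*t*exp(6*t) + exp(6*t) - exp(3*t), -8*t*exp(6*t) - 2*exp(6*t) + 2*exp(3*t), -4*t*exp(6*t) + exp(6*t)]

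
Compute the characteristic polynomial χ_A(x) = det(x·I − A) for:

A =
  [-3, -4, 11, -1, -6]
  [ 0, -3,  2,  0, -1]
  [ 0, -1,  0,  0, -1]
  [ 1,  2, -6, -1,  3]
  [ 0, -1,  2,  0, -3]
x^5 + 10*x^4 + 40*x^3 + 80*x^2 + 80*x + 32

Expanding det(x·I − A) (e.g. by cofactor expansion or by noting that A is similar to its Jordan form J, which has the same characteristic polynomial as A) gives
  χ_A(x) = x^5 + 10*x^4 + 40*x^3 + 80*x^2 + 80*x + 32
which factors as (x + 2)^5. The eigenvalues (with algebraic multiplicities) are λ = -2 with multiplicity 5.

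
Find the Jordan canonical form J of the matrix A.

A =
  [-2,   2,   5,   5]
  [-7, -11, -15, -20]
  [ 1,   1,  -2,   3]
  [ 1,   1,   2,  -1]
J_2(-4) ⊕ J_2(-4)

The characteristic polynomial is
  det(x·I − A) = x^4 + 16*x^3 + 96*x^2 + 256*x + 256 = (x + 4)^4

Eigenvalues and multiplicities (the geometric multiplicity of λ is n − rank(A − λI), which equals the number of Jordan blocks for λ):
  λ = -4: algebraic multiplicity = 4, geometric multiplicity = 2

Determining the block sizes for each eigenvalue:
  λ = -4: with am = 4 and gm = 2, the partition is not yet determined (e.g. several partitions of 4 into 2 parts exist). Let N = A − (-4)·I. Computing rank(N^1) = 2, rank(N^2) = 0; the number of blocks of size ≥ j is rank(N^{j−1}) − rank(N^j), giving [2, 2]. So we have 2 block(s) of size 2 → block sizes [2, 2]

Assembling the blocks gives a Jordan form
J =
  [-4,  1,  0,  0]
  [ 0, -4,  0,  0]
  [ 0,  0, -4,  1]
  [ 0,  0,  0, -4]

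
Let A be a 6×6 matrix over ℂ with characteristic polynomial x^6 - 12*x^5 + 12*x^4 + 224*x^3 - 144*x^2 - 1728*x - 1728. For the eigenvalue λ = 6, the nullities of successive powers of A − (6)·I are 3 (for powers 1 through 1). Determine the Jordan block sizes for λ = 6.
Block sizes for λ = 6: [1, 1, 1]

From the dimensions of kernels of powers, the number of Jordan blocks of size at least j is d_j − d_{j−1} where d_j = dim ker(N^j) (with d_0 = 0). Computing the differences gives [3].
The number of blocks of size exactly k is (#blocks of size ≥ k) − (#blocks of size ≥ k + 1), so the partition is: 3 block(s) of size 1.
In nonincreasing order the block sizes are [1, 1, 1].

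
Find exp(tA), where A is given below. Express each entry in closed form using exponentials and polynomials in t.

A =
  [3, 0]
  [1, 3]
e^{tA} =
  [exp(3*t), 0]
  [t*exp(3*t), exp(3*t)]

Strategy: write A = P · J · P⁻¹ where J is a Jordan canonical form, so e^{tA} = P · e^{tJ} · P⁻¹, and e^{tJ} can be computed block-by-block.

A has Jordan form
J =
  [3, 1]
  [0, 3]
(up to reordering of blocks).

Per-block formulas:
  For a 2×2 Jordan block J_2(3): exp(t · J_2(3)) = e^(3t)·(I + t·N), where N is the 2×2 nilpotent shift.

After assembling e^{tJ} and conjugating by P, we get:

e^{tA} =
  [exp(3*t), 0]
  [t*exp(3*t), exp(3*t)]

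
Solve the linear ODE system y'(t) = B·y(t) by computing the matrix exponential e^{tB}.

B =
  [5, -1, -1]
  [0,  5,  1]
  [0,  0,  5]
e^{tB} =
  [exp(5*t), -t*exp(5*t), -t^2*exp(5*t)/2 - t*exp(5*t)]
  [0, exp(5*t), t*exp(5*t)]
  [0, 0, exp(5*t)]

Strategy: write B = P · J · P⁻¹ where J is a Jordan canonical form, so e^{tB} = P · e^{tJ} · P⁻¹, and e^{tJ} can be computed block-by-block.

B has Jordan form
J =
  [5, 1, 0]
  [0, 5, 1]
  [0, 0, 5]
(up to reordering of blocks).

Per-block formulas:
  For a 3×3 Jordan block J_3(5): exp(t · J_3(5)) = e^(5t)·(I + t·N + (t^2/2)·N^2), where N is the 3×3 nilpotent shift.

After assembling e^{tJ} and conjugating by P, we get:

e^{tB} =
  [exp(5*t), -t*exp(5*t), -t^2*exp(5*t)/2 - t*exp(5*t)]
  [0, exp(5*t), t*exp(5*t)]
  [0, 0, exp(5*t)]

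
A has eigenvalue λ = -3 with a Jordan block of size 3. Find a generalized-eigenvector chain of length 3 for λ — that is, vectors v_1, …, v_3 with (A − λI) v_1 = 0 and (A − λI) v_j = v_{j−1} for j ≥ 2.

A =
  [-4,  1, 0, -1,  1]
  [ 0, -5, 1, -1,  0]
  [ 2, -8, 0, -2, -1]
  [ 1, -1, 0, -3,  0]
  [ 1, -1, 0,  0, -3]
A Jordan chain for λ = -3 of length 3:
v_1 = (1, 1, 1, -1, -1)ᵀ
v_2 = (-1, 0, 2, 1, 1)ᵀ
v_3 = (1, 0, 0, 0, 0)ᵀ

Let N = A − (-3)·I. We want v_3 with N^3 v_3 = 0 but N^2 v_3 ≠ 0; then v_{j-1} := N · v_j for j = 3, …, 2.

Pick v_3 = (1, 0, 0, 0, 0)ᵀ.
Then v_2 = N · v_3 = (-1, 0, 2, 1, 1)ᵀ.
Then v_1 = N · v_2 = (1, 1, 1, -1, -1)ᵀ.

Sanity check: (A − (-3)·I) v_1 = (0, 0, 0, 0, 0)ᵀ = 0. ✓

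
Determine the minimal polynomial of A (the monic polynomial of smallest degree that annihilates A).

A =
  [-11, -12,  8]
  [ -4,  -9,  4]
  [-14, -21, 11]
x^2 + 6*x + 9

The characteristic polynomial is χ_A(x) = (x + 3)^3, so the eigenvalues are known. The minimal polynomial is
  m_A(x) = Π_λ (x − λ)^{k_λ}
where k_λ is the size of the *largest* Jordan block for λ (equivalently, the smallest k with (A − λI)^k v = 0 for every generalised eigenvector v of λ).

  λ = -3: largest Jordan block has size 2, contributing (x + 3)^2

So m_A(x) = (x + 3)^2 = x^2 + 6*x + 9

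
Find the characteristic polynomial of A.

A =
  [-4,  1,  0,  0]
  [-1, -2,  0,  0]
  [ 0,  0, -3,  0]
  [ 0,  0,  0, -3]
x^4 + 12*x^3 + 54*x^2 + 108*x + 81

Expanding det(x·I − A) (e.g. by cofactor expansion or by noting that A is similar to its Jordan form J, which has the same characteristic polynomial as A) gives
  χ_A(x) = x^4 + 12*x^3 + 54*x^2 + 108*x + 81
which factors as (x + 3)^4. The eigenvalues (with algebraic multiplicities) are λ = -3 with multiplicity 4.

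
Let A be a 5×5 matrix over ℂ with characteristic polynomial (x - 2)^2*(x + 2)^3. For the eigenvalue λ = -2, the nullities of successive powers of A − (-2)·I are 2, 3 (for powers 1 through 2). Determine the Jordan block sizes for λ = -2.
Block sizes for λ = -2: [2, 1]

From the dimensions of kernels of powers, the number of Jordan blocks of size at least j is d_j − d_{j−1} where d_j = dim ker(N^j) (with d_0 = 0). Computing the differences gives [2, 1].
The number of blocks of size exactly k is (#blocks of size ≥ k) − (#blocks of size ≥ k + 1), so the partition is: 1 block(s) of size 1, 1 block(s) of size 2.
In nonincreasing order the block sizes are [2, 1].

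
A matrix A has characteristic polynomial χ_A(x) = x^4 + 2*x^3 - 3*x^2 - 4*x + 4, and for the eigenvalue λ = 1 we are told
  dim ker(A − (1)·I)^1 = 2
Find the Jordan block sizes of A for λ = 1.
Block sizes for λ = 1: [1, 1]

From the dimensions of kernels of powers, the number of Jordan blocks of size at least j is d_j − d_{j−1} where d_j = dim ker(N^j) (with d_0 = 0). Computing the differences gives [2].
The number of blocks of size exactly k is (#blocks of size ≥ k) − (#blocks of size ≥ k + 1), so the partition is: 2 block(s) of size 1.
In nonincreasing order the block sizes are [1, 1].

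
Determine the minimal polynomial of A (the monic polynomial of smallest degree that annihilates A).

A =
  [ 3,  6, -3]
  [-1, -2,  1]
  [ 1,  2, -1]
x^2

The characteristic polynomial is χ_A(x) = x^3, so the eigenvalues are known. The minimal polynomial is
  m_A(x) = Π_λ (x − λ)^{k_λ}
where k_λ is the size of the *largest* Jordan block for λ (equivalently, the smallest k with (A − λI)^k v = 0 for every generalised eigenvector v of λ).

  λ = 0: largest Jordan block has size 2, contributing (x − 0)^2

So m_A(x) = x^2 = x^2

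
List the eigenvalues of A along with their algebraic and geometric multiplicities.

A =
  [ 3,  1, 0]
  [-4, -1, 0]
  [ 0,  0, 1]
λ = 1: alg = 3, geom = 2

Step 1 — factor the characteristic polynomial to read off the algebraic multiplicities:
  χ_A(x) = (x - 1)^3

Step 2 — compute geometric multiplicities via the rank-nullity identity g(λ) = n − rank(A − λI):
  rank(A − (1)·I) = 1, so dim ker(A − (1)·I) = n − 1 = 2

Summary:
  λ = 1: algebraic multiplicity = 3, geometric multiplicity = 2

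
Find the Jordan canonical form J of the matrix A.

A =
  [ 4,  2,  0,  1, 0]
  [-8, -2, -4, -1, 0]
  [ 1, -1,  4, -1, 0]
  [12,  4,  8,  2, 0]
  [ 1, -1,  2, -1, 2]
J_2(2) ⊕ J_2(2) ⊕ J_1(2)

The characteristic polynomial is
  det(x·I − A) = x^5 - 10*x^4 + 40*x^3 - 80*x^2 + 80*x - 32 = (x - 2)^5

Eigenvalues and multiplicities (the geometric multiplicity of λ is n − rank(A − λI), which equals the number of Jordan blocks for λ):
  λ = 2: algebraic multiplicity = 5, geometric multiplicity = 3

Determining the block sizes for each eigenvalue:
  λ = 2: with am = 5 and gm = 3, the partition is not yet determined (e.g. several partitions of 5 into 3 parts exist). Let N = A − (2)·I. Computing rank(N^1) = 2, rank(N^2) = 0; the number of blocks of size ≥ j is rank(N^{j−1}) − rank(N^j), giving [3, 2]. So we have 2 block(s) of size 2, 1 block(s) of size 1 → block sizes [2, 2, 1]

Assembling the blocks gives a Jordan form
J =
  [2, 1, 0, 0, 0]
  [0, 2, 0, 0, 0]
  [0, 0, 2, 1, 0]
  [0, 0, 0, 2, 0]
  [0, 0, 0, 0, 2]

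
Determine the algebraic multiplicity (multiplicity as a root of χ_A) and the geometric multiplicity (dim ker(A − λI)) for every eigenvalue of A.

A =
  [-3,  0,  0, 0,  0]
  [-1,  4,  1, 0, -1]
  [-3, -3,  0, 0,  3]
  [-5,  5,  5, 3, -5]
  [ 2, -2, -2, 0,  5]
λ = -3: alg = 1, geom = 1; λ = 3: alg = 4, geom = 3

Step 1 — factor the characteristic polynomial to read off the algebraic multiplicities:
  χ_A(x) = (x - 3)^4*(x + 3)

Step 2 — compute geometric multiplicities via the rank-nullity identity g(λ) = n − rank(A − λI):
  rank(A − (-3)·I) = 4, so dim ker(A − (-3)·I) = n − 4 = 1
  rank(A − (3)·I) = 2, so dim ker(A − (3)·I) = n − 2 = 3

Summary:
  λ = -3: algebraic multiplicity = 1, geometric multiplicity = 1
  λ = 3: algebraic multiplicity = 4, geometric multiplicity = 3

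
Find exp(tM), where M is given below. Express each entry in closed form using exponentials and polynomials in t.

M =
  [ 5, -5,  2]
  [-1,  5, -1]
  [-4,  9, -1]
e^{tM} =
  [t^2*exp(3*t)/2 + 2*t*exp(3*t) + exp(3*t), -t^2*exp(3*t) - 5*t*exp(3*t), t^2*exp(3*t)/2 + 2*t*exp(3*t)]
  [-t*exp(3*t), 2*t*exp(3*t) + exp(3*t), -t*exp(3*t)]
  [-t^2*exp(3*t)/2 - 4*t*exp(3*t), t^2*exp(3*t) + 9*t*exp(3*t), -t^2*exp(3*t)/2 - 4*t*exp(3*t) + exp(3*t)]

Strategy: write M = P · J · P⁻¹ where J is a Jordan canonical form, so e^{tM} = P · e^{tJ} · P⁻¹, and e^{tJ} can be computed block-by-block.

M has Jordan form
J =
  [3, 1, 0]
  [0, 3, 1]
  [0, 0, 3]
(up to reordering of blocks).

Per-block formulas:
  For a 3×3 Jordan block J_3(3): exp(t · J_3(3)) = e^(3t)·(I + t·N + (t^2/2)·N^2), where N is the 3×3 nilpotent shift.

After assembling e^{tJ} and conjugating by P, we get:

e^{tM} =
  [t^2*exp(3*t)/2 + 2*t*exp(3*t) + exp(3*t), -t^2*exp(3*t) - 5*t*exp(3*t), t^2*exp(3*t)/2 + 2*t*exp(3*t)]
  [-t*exp(3*t), 2*t*exp(3*t) + exp(3*t), -t*exp(3*t)]
  [-t^2*exp(3*t)/2 - 4*t*exp(3*t), t^2*exp(3*t) + 9*t*exp(3*t), -t^2*exp(3*t)/2 - 4*t*exp(3*t) + exp(3*t)]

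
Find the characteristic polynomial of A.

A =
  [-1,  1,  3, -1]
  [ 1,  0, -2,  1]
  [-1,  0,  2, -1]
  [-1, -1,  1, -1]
x^4

Expanding det(x·I − A) (e.g. by cofactor expansion or by noting that A is similar to its Jordan form J, which has the same characteristic polynomial as A) gives
  χ_A(x) = x^4
which factors as x^4. The eigenvalues (with algebraic multiplicities) are λ = 0 with multiplicity 4.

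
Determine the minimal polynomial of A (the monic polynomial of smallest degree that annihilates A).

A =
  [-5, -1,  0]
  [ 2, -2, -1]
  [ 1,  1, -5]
x^3 + 12*x^2 + 48*x + 64

The characteristic polynomial is χ_A(x) = (x + 4)^3, so the eigenvalues are known. The minimal polynomial is
  m_A(x) = Π_λ (x − λ)^{k_λ}
where k_λ is the size of the *largest* Jordan block for λ (equivalently, the smallest k with (A − λI)^k v = 0 for every generalised eigenvector v of λ).

  λ = -4: largest Jordan block has size 3, contributing (x + 4)^3

So m_A(x) = (x + 4)^3 = x^3 + 12*x^2 + 48*x + 64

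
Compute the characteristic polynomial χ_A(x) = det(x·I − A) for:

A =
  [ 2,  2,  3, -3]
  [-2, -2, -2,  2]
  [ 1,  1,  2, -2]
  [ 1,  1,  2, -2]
x^4

Expanding det(x·I − A) (e.g. by cofactor expansion or by noting that A is similar to its Jordan form J, which has the same characteristic polynomial as A) gives
  χ_A(x) = x^4
which factors as x^4. The eigenvalues (with algebraic multiplicities) are λ = 0 with multiplicity 4.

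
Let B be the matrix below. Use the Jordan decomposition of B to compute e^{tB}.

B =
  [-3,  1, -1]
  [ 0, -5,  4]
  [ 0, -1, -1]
e^{tB} =
  [exp(-3*t), -t^2*exp(-3*t)/2 + t*exp(-3*t), t^2*exp(-3*t) - t*exp(-3*t)]
  [0, -2*t*exp(-3*t) + exp(-3*t), 4*t*exp(-3*t)]
  [0, -t*exp(-3*t), 2*t*exp(-3*t) + exp(-3*t)]

Strategy: write B = P · J · P⁻¹ where J is a Jordan canonical form, so e^{tB} = P · e^{tJ} · P⁻¹, and e^{tJ} can be computed block-by-block.

B has Jordan form
J =
  [-3,  1,  0]
  [ 0, -3,  1]
  [ 0,  0, -3]
(up to reordering of blocks).

Per-block formulas:
  For a 3×3 Jordan block J_3(-3): exp(t · J_3(-3)) = e^(-3t)·(I + t·N + (t^2/2)·N^2), where N is the 3×3 nilpotent shift.

After assembling e^{tJ} and conjugating by P, we get:

e^{tB} =
  [exp(-3*t), -t^2*exp(-3*t)/2 + t*exp(-3*t), t^2*exp(-3*t) - t*exp(-3*t)]
  [0, -2*t*exp(-3*t) + exp(-3*t), 4*t*exp(-3*t)]
  [0, -t*exp(-3*t), 2*t*exp(-3*t) + exp(-3*t)]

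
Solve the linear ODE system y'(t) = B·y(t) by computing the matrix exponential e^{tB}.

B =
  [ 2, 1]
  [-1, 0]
e^{tB} =
  [t*exp(t) + exp(t), t*exp(t)]
  [-t*exp(t), -t*exp(t) + exp(t)]

Strategy: write B = P · J · P⁻¹ where J is a Jordan canonical form, so e^{tB} = P · e^{tJ} · P⁻¹, and e^{tJ} can be computed block-by-block.

B has Jordan form
J =
  [1, 1]
  [0, 1]
(up to reordering of blocks).

Per-block formulas:
  For a 2×2 Jordan block J_2(1): exp(t · J_2(1)) = e^(1t)·(I + t·N), where N is the 2×2 nilpotent shift.

After assembling e^{tJ} and conjugating by P, we get:

e^{tB} =
  [t*exp(t) + exp(t), t*exp(t)]
  [-t*exp(t), -t*exp(t) + exp(t)]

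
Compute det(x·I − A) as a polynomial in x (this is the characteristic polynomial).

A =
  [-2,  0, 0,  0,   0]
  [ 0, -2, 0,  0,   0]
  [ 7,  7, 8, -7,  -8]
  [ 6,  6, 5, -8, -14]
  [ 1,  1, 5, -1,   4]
x^5 - 15*x^3 - 10*x^2 + 60*x + 72

Expanding det(x·I − A) (e.g. by cofactor expansion or by noting that A is similar to its Jordan form J, which has the same characteristic polynomial as A) gives
  χ_A(x) = x^5 - 15*x^3 - 10*x^2 + 60*x + 72
which factors as (x - 3)^2*(x + 2)^3. The eigenvalues (with algebraic multiplicities) are λ = -2 with multiplicity 3, λ = 3 with multiplicity 2.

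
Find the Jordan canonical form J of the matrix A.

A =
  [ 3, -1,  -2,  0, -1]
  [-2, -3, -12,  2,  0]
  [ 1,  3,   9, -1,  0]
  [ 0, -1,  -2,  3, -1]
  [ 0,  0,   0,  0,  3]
J_2(3) ⊕ J_2(3) ⊕ J_1(3)

The characteristic polynomial is
  det(x·I − A) = x^5 - 15*x^4 + 90*x^3 - 270*x^2 + 405*x - 243 = (x - 3)^5

Eigenvalues and multiplicities (the geometric multiplicity of λ is n − rank(A − λI), which equals the number of Jordan blocks for λ):
  λ = 3: algebraic multiplicity = 5, geometric multiplicity = 3

Determining the block sizes for each eigenvalue:
  λ = 3: with am = 5 and gm = 3, the partition is not yet determined (e.g. several partitions of 5 into 3 parts exist). Let N = A − (3)·I. Computing rank(N^1) = 2, rank(N^2) = 0; the number of blocks of size ≥ j is rank(N^{j−1}) − rank(N^j), giving [3, 2]. So we have 2 block(s) of size 2, 1 block(s) of size 1 → block sizes [2, 2, 1]

Assembling the blocks gives a Jordan form
J =
  [3, 1, 0, 0, 0]
  [0, 3, 0, 0, 0]
  [0, 0, 3, 1, 0]
  [0, 0, 0, 3, 0]
  [0, 0, 0, 0, 3]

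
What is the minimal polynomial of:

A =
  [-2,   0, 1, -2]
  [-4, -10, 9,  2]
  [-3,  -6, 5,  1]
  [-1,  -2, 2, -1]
x^3 + 6*x^2 + 12*x + 8

The characteristic polynomial is χ_A(x) = (x + 2)^4, so the eigenvalues are known. The minimal polynomial is
  m_A(x) = Π_λ (x − λ)^{k_λ}
where k_λ is the size of the *largest* Jordan block for λ (equivalently, the smallest k with (A − λI)^k v = 0 for every generalised eigenvector v of λ).

  λ = -2: largest Jordan block has size 3, contributing (x + 2)^3

So m_A(x) = (x + 2)^3 = x^3 + 6*x^2 + 12*x + 8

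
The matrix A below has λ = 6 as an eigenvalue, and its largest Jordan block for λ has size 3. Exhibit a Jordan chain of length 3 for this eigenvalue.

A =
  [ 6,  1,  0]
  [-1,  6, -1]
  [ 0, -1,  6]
A Jordan chain for λ = 6 of length 3:
v_1 = (-1, 0, 1)ᵀ
v_2 = (0, -1, 0)ᵀ
v_3 = (1, 0, 0)ᵀ

Let N = A − (6)·I. We want v_3 with N^3 v_3 = 0 but N^2 v_3 ≠ 0; then v_{j-1} := N · v_j for j = 3, …, 2.

Pick v_3 = (1, 0, 0)ᵀ.
Then v_2 = N · v_3 = (0, -1, 0)ᵀ.
Then v_1 = N · v_2 = (-1, 0, 1)ᵀ.

Sanity check: (A − (6)·I) v_1 = (0, 0, 0)ᵀ = 0. ✓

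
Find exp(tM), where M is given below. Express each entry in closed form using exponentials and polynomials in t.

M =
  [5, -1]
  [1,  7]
e^{tM} =
  [-t*exp(6*t) + exp(6*t), -t*exp(6*t)]
  [t*exp(6*t), t*exp(6*t) + exp(6*t)]

Strategy: write M = P · J · P⁻¹ where J is a Jordan canonical form, so e^{tM} = P · e^{tJ} · P⁻¹, and e^{tJ} can be computed block-by-block.

M has Jordan form
J =
  [6, 1]
  [0, 6]
(up to reordering of blocks).

Per-block formulas:
  For a 2×2 Jordan block J_2(6): exp(t · J_2(6)) = e^(6t)·(I + t·N), where N is the 2×2 nilpotent shift.

After assembling e^{tJ} and conjugating by P, we get:

e^{tM} =
  [-t*exp(6*t) + exp(6*t), -t*exp(6*t)]
  [t*exp(6*t), t*exp(6*t) + exp(6*t)]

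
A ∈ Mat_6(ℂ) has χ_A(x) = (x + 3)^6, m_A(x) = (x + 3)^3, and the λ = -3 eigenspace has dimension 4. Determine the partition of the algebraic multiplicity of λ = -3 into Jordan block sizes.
Block sizes for λ = -3: [3, 1, 1, 1]

Step 1 — from the characteristic polynomial, algebraic multiplicity of λ = -3 is 6. From dim ker(A − (-3)·I) = 4, there are exactly 4 Jordan blocks for λ = -3.
Step 2 — from the minimal polynomial, the factor (x + 3)^3 tells us the largest block for λ = -3 has size 3.
Step 3 — with total size 6, 4 blocks, and largest block 3, the block sizes (in nonincreasing order) are [3, 1, 1, 1].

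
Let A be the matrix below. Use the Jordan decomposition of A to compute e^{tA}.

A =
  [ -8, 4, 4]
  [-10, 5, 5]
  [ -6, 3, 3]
e^{tA} =
  [1 - 8*t, 4*t, 4*t]
  [-10*t, 5*t + 1, 5*t]
  [-6*t, 3*t, 3*t + 1]

Strategy: write A = P · J · P⁻¹ where J is a Jordan canonical form, so e^{tA} = P · e^{tJ} · P⁻¹, and e^{tJ} can be computed block-by-block.

A has Jordan form
J =
  [0, 1, 0]
  [0, 0, 0]
  [0, 0, 0]
(up to reordering of blocks).

Per-block formulas:
  For a 2×2 Jordan block J_2(0): exp(t · J_2(0)) = e^(0t)·(I + t·N), where N is the 2×2 nilpotent shift.
  For a 1×1 block at λ = 0: exp(t · [0]) = [e^(0t)].

After assembling e^{tJ} and conjugating by P, we get:

e^{tA} =
  [1 - 8*t, 4*t, 4*t]
  [-10*t, 5*t + 1, 5*t]
  [-6*t, 3*t, 3*t + 1]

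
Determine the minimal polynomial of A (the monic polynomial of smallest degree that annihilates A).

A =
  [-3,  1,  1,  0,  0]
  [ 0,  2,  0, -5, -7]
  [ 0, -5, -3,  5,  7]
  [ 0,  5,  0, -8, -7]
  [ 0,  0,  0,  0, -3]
x^2 + 6*x + 9

The characteristic polynomial is χ_A(x) = (x + 3)^5, so the eigenvalues are known. The minimal polynomial is
  m_A(x) = Π_λ (x − λ)^{k_λ}
where k_λ is the size of the *largest* Jordan block for λ (equivalently, the smallest k with (A − λI)^k v = 0 for every generalised eigenvector v of λ).

  λ = -3: largest Jordan block has size 2, contributing (x + 3)^2

So m_A(x) = (x + 3)^2 = x^2 + 6*x + 9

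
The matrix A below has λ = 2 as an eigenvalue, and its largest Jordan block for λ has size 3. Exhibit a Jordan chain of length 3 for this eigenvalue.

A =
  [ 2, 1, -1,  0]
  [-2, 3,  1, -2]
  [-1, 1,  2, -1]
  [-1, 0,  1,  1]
A Jordan chain for λ = 2 of length 3:
v_1 = (-1, -1, -1, 0)ᵀ
v_2 = (0, -2, -1, -1)ᵀ
v_3 = (1, 0, 0, 0)ᵀ

Let N = A − (2)·I. We want v_3 with N^3 v_3 = 0 but N^2 v_3 ≠ 0; then v_{j-1} := N · v_j for j = 3, …, 2.

Pick v_3 = (1, 0, 0, 0)ᵀ.
Then v_2 = N · v_3 = (0, -2, -1, -1)ᵀ.
Then v_1 = N · v_2 = (-1, -1, -1, 0)ᵀ.

Sanity check: (A − (2)·I) v_1 = (0, 0, 0, 0)ᵀ = 0. ✓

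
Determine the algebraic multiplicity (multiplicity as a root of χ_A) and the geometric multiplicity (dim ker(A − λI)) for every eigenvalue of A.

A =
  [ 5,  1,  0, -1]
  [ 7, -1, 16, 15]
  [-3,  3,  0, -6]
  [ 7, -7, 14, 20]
λ = 6: alg = 4, geom = 2

Step 1 — factor the characteristic polynomial to read off the algebraic multiplicities:
  χ_A(x) = (x - 6)^4

Step 2 — compute geometric multiplicities via the rank-nullity identity g(λ) = n − rank(A − λI):
  rank(A − (6)·I) = 2, so dim ker(A − (6)·I) = n − 2 = 2

Summary:
  λ = 6: algebraic multiplicity = 4, geometric multiplicity = 2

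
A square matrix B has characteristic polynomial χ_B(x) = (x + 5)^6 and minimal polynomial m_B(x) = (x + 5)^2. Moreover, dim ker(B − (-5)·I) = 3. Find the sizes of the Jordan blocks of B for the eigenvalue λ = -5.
Block sizes for λ = -5: [2, 2, 2]

Step 1 — from the characteristic polynomial, algebraic multiplicity of λ = -5 is 6. From dim ker(B − (-5)·I) = 3, there are exactly 3 Jordan blocks for λ = -5.
Step 2 — from the minimal polynomial, the factor (x + 5)^2 tells us the largest block for λ = -5 has size 2.
Step 3 — with total size 6, 3 blocks, and largest block 2, the block sizes (in nonincreasing order) are [2, 2, 2].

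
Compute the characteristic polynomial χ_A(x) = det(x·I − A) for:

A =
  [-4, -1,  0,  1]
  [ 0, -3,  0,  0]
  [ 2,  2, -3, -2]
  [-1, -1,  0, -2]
x^4 + 12*x^3 + 54*x^2 + 108*x + 81

Expanding det(x·I − A) (e.g. by cofactor expansion or by noting that A is similar to its Jordan form J, which has the same characteristic polynomial as A) gives
  χ_A(x) = x^4 + 12*x^3 + 54*x^2 + 108*x + 81
which factors as (x + 3)^4. The eigenvalues (with algebraic multiplicities) are λ = -3 with multiplicity 4.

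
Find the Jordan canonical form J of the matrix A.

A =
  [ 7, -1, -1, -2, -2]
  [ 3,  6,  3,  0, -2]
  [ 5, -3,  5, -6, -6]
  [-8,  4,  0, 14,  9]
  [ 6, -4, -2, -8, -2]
J_3(6) ⊕ J_2(6)

The characteristic polynomial is
  det(x·I − A) = x^5 - 30*x^4 + 360*x^3 - 2160*x^2 + 6480*x - 7776 = (x - 6)^5

Eigenvalues and multiplicities (the geometric multiplicity of λ is n − rank(A − λI), which equals the number of Jordan blocks for λ):
  λ = 6: algebraic multiplicity = 5, geometric multiplicity = 2

Determining the block sizes for each eigenvalue:
  λ = 6: with am = 5 and gm = 2, the partition is not yet determined (e.g. several partitions of 5 into 2 parts exist). Let N = A − (6)·I. Computing rank(N^1) = 3, rank(N^2) = 1, rank(N^3) = 0; the number of blocks of size ≥ j is rank(N^{j−1}) − rank(N^j), giving [2, 2, 1]. So we have 1 block(s) of size 3, 1 block(s) of size 2 → block sizes [3, 2]

Assembling the blocks gives a Jordan form
J =
  [6, 1, 0, 0, 0]
  [0, 6, 1, 0, 0]
  [0, 0, 6, 0, 0]
  [0, 0, 0, 6, 1]
  [0, 0, 0, 0, 6]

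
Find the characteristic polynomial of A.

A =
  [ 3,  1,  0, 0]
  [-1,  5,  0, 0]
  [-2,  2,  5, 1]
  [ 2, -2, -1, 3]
x^4 - 16*x^3 + 96*x^2 - 256*x + 256

Expanding det(x·I − A) (e.g. by cofactor expansion or by noting that A is similar to its Jordan form J, which has the same characteristic polynomial as A) gives
  χ_A(x) = x^4 - 16*x^3 + 96*x^2 - 256*x + 256
which factors as (x - 4)^4. The eigenvalues (with algebraic multiplicities) are λ = 4 with multiplicity 4.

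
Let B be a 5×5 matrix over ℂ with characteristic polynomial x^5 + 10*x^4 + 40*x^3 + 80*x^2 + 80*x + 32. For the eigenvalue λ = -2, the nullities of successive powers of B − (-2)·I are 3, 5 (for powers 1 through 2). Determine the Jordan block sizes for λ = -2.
Block sizes for λ = -2: [2, 2, 1]

From the dimensions of kernels of powers, the number of Jordan blocks of size at least j is d_j − d_{j−1} where d_j = dim ker(N^j) (with d_0 = 0). Computing the differences gives [3, 2].
The number of blocks of size exactly k is (#blocks of size ≥ k) − (#blocks of size ≥ k + 1), so the partition is: 1 block(s) of size 1, 2 block(s) of size 2.
In nonincreasing order the block sizes are [2, 2, 1].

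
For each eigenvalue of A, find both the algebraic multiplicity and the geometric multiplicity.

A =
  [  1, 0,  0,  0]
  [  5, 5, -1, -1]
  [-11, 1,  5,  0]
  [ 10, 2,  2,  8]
λ = 1: alg = 1, geom = 1; λ = 6: alg = 3, geom = 1

Step 1 — factor the characteristic polynomial to read off the algebraic multiplicities:
  χ_A(x) = (x - 6)^3*(x - 1)

Step 2 — compute geometric multiplicities via the rank-nullity identity g(λ) = n − rank(A − λI):
  rank(A − (1)·I) = 3, so dim ker(A − (1)·I) = n − 3 = 1
  rank(A − (6)·I) = 3, so dim ker(A − (6)·I) = n − 3 = 1

Summary:
  λ = 1: algebraic multiplicity = 1, geometric multiplicity = 1
  λ = 6: algebraic multiplicity = 3, geometric multiplicity = 1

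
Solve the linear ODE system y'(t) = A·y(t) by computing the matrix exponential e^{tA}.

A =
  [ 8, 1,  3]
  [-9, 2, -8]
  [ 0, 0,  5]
e^{tA} =
  [3*t*exp(5*t) + exp(5*t), t*exp(5*t), t^2*exp(5*t)/2 + 3*t*exp(5*t)]
  [-9*t*exp(5*t), -3*t*exp(5*t) + exp(5*t), -3*t^2*exp(5*t)/2 - 8*t*exp(5*t)]
  [0, 0, exp(5*t)]

Strategy: write A = P · J · P⁻¹ where J is a Jordan canonical form, so e^{tA} = P · e^{tJ} · P⁻¹, and e^{tJ} can be computed block-by-block.

A has Jordan form
J =
  [5, 1, 0]
  [0, 5, 1]
  [0, 0, 5]
(up to reordering of blocks).

Per-block formulas:
  For a 3×3 Jordan block J_3(5): exp(t · J_3(5)) = e^(5t)·(I + t·N + (t^2/2)·N^2), where N is the 3×3 nilpotent shift.

After assembling e^{tJ} and conjugating by P, we get:

e^{tA} =
  [3*t*exp(5*t) + exp(5*t), t*exp(5*t), t^2*exp(5*t)/2 + 3*t*exp(5*t)]
  [-9*t*exp(5*t), -3*t*exp(5*t) + exp(5*t), -3*t^2*exp(5*t)/2 - 8*t*exp(5*t)]
  [0, 0, exp(5*t)]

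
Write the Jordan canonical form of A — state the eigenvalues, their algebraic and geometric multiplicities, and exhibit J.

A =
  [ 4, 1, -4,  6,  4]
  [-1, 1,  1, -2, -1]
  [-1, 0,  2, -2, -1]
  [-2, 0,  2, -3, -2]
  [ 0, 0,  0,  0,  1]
J_3(1) ⊕ J_1(1) ⊕ J_1(1)

The characteristic polynomial is
  det(x·I − A) = x^5 - 5*x^4 + 10*x^3 - 10*x^2 + 5*x - 1 = (x - 1)^5

Eigenvalues and multiplicities (the geometric multiplicity of λ is n − rank(A − λI), which equals the number of Jordan blocks for λ):
  λ = 1: algebraic multiplicity = 5, geometric multiplicity = 3

Determining the block sizes for each eigenvalue:
  λ = 1: with am = 5 and gm = 3, the partition is not yet determined (e.g. several partitions of 5 into 3 parts exist). Let N = A − (1)·I. Computing rank(N^1) = 2, rank(N^2) = 1, rank(N^3) = 0; the number of blocks of size ≥ j is rank(N^{j−1}) − rank(N^j), giving [3, 1, 1]. So we have 1 block(s) of size 3, 2 block(s) of size 1 → block sizes [3, 1, 1]

Assembling the blocks gives a Jordan form
J =
  [1, 1, 0, 0, 0]
  [0, 1, 1, 0, 0]
  [0, 0, 1, 0, 0]
  [0, 0, 0, 1, 0]
  [0, 0, 0, 0, 1]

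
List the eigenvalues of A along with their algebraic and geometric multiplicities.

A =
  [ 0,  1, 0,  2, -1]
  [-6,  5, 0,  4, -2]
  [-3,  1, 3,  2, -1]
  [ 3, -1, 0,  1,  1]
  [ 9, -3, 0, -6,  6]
λ = 3: alg = 5, geom = 4

Step 1 — factor the characteristic polynomial to read off the algebraic multiplicities:
  χ_A(x) = (x - 3)^5

Step 2 — compute geometric multiplicities via the rank-nullity identity g(λ) = n − rank(A − λI):
  rank(A − (3)·I) = 1, so dim ker(A − (3)·I) = n − 1 = 4

Summary:
  λ = 3: algebraic multiplicity = 5, geometric multiplicity = 4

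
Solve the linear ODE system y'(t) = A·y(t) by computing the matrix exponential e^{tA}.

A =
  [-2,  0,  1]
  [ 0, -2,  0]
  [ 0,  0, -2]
e^{tA} =
  [exp(-2*t), 0, t*exp(-2*t)]
  [0, exp(-2*t), 0]
  [0, 0, exp(-2*t)]

Strategy: write A = P · J · P⁻¹ where J is a Jordan canonical form, so e^{tA} = P · e^{tJ} · P⁻¹, and e^{tJ} can be computed block-by-block.

A has Jordan form
J =
  [-2,  1,  0]
  [ 0, -2,  0]
  [ 0,  0, -2]
(up to reordering of blocks).

Per-block formulas:
  For a 2×2 Jordan block J_2(-2): exp(t · J_2(-2)) = e^(-2t)·(I + t·N), where N is the 2×2 nilpotent shift.
  For a 1×1 block at λ = -2: exp(t · [-2]) = [e^(-2t)].

After assembling e^{tJ} and conjugating by P, we get:

e^{tA} =
  [exp(-2*t), 0, t*exp(-2*t)]
  [0, exp(-2*t), 0]
  [0, 0, exp(-2*t)]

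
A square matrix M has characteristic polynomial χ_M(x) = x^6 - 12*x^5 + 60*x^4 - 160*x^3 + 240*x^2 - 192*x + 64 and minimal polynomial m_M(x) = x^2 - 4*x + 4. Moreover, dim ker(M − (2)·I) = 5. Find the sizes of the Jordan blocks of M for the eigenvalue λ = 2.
Block sizes for λ = 2: [2, 1, 1, 1, 1]

Step 1 — from the characteristic polynomial, algebraic multiplicity of λ = 2 is 6. From dim ker(M − (2)·I) = 5, there are exactly 5 Jordan blocks for λ = 2.
Step 2 — from the minimal polynomial, the factor (x − 2)^2 tells us the largest block for λ = 2 has size 2.
Step 3 — with total size 6, 5 blocks, and largest block 2, the block sizes (in nonincreasing order) are [2, 1, 1, 1, 1].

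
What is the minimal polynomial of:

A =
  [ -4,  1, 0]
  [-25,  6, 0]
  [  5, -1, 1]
x^2 - 2*x + 1

The characteristic polynomial is χ_A(x) = (x - 1)^3, so the eigenvalues are known. The minimal polynomial is
  m_A(x) = Π_λ (x − λ)^{k_λ}
where k_λ is the size of the *largest* Jordan block for λ (equivalently, the smallest k with (A − λI)^k v = 0 for every generalised eigenvector v of λ).

  λ = 1: largest Jordan block has size 2, contributing (x − 1)^2

So m_A(x) = (x - 1)^2 = x^2 - 2*x + 1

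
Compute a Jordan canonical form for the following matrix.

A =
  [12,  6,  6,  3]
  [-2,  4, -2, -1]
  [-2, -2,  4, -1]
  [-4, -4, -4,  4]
J_2(6) ⊕ J_1(6) ⊕ J_1(6)

The characteristic polynomial is
  det(x·I − A) = x^4 - 24*x^3 + 216*x^2 - 864*x + 1296 = (x - 6)^4

Eigenvalues and multiplicities (the geometric multiplicity of λ is n − rank(A − λI), which equals the number of Jordan blocks for λ):
  λ = 6: algebraic multiplicity = 4, geometric multiplicity = 3

Determining the block sizes for each eigenvalue:
  λ = 6: 3 blocks summing to 4 forces exactly one block of size 2 and the rest size 1 → block sizes [2, 1, 1]

Assembling the blocks gives a Jordan form
J =
  [6, 1, 0, 0]
  [0, 6, 0, 0]
  [0, 0, 6, 0]
  [0, 0, 0, 6]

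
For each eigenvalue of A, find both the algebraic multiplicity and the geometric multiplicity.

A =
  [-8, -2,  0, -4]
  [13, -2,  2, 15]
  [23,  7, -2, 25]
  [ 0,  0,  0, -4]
λ = -4: alg = 4, geom = 2

Step 1 — factor the characteristic polynomial to read off the algebraic multiplicities:
  χ_A(x) = (x + 4)^4

Step 2 — compute geometric multiplicities via the rank-nullity identity g(λ) = n − rank(A − λI):
  rank(A − (-4)·I) = 2, so dim ker(A − (-4)·I) = n − 2 = 2

Summary:
  λ = -4: algebraic multiplicity = 4, geometric multiplicity = 2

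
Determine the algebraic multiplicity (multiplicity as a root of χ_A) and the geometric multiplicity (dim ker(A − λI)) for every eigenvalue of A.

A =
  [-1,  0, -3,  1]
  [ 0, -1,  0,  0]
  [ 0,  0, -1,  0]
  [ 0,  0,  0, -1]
λ = -1: alg = 4, geom = 3

Step 1 — factor the characteristic polynomial to read off the algebraic multiplicities:
  χ_A(x) = (x + 1)^4

Step 2 — compute geometric multiplicities via the rank-nullity identity g(λ) = n − rank(A − λI):
  rank(A − (-1)·I) = 1, so dim ker(A − (-1)·I) = n − 1 = 3

Summary:
  λ = -1: algebraic multiplicity = 4, geometric multiplicity = 3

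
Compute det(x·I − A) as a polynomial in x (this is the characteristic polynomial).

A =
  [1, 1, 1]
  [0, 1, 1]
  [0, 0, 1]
x^3 - 3*x^2 + 3*x - 1

Expanding det(x·I − A) (e.g. by cofactor expansion or by noting that A is similar to its Jordan form J, which has the same characteristic polynomial as A) gives
  χ_A(x) = x^3 - 3*x^2 + 3*x - 1
which factors as (x - 1)^3. The eigenvalues (with algebraic multiplicities) are λ = 1 with multiplicity 3.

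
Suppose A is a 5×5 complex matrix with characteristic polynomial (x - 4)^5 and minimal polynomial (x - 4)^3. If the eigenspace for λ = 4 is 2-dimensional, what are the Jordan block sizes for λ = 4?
Block sizes for λ = 4: [3, 2]

Step 1 — from the characteristic polynomial, algebraic multiplicity of λ = 4 is 5. From dim ker(A − (4)·I) = 2, there are exactly 2 Jordan blocks for λ = 4.
Step 2 — from the minimal polynomial, the factor (x − 4)^3 tells us the largest block for λ = 4 has size 3.
Step 3 — with total size 5, 2 blocks, and largest block 3, the block sizes (in nonincreasing order) are [3, 2].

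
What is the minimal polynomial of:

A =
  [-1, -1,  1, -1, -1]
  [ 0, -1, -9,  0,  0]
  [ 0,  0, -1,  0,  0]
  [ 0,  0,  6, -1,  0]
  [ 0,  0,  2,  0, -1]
x^3 + 3*x^2 + 3*x + 1

The characteristic polynomial is χ_A(x) = (x + 1)^5, so the eigenvalues are known. The minimal polynomial is
  m_A(x) = Π_λ (x − λ)^{k_λ}
where k_λ is the size of the *largest* Jordan block for λ (equivalently, the smallest k with (A − λI)^k v = 0 for every generalised eigenvector v of λ).

  λ = -1: largest Jordan block has size 3, contributing (x + 1)^3

So m_A(x) = (x + 1)^3 = x^3 + 3*x^2 + 3*x + 1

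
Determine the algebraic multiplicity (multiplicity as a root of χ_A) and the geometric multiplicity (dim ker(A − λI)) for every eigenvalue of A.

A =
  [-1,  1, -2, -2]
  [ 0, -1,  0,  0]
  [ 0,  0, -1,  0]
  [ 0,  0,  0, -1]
λ = -1: alg = 4, geom = 3

Step 1 — factor the characteristic polynomial to read off the algebraic multiplicities:
  χ_A(x) = (x + 1)^4

Step 2 — compute geometric multiplicities via the rank-nullity identity g(λ) = n − rank(A − λI):
  rank(A − (-1)·I) = 1, so dim ker(A − (-1)·I) = n − 1 = 3

Summary:
  λ = -1: algebraic multiplicity = 4, geometric multiplicity = 3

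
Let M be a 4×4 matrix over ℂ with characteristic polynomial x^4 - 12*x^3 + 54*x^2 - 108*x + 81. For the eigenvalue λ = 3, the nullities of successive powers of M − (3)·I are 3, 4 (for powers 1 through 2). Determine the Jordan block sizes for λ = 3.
Block sizes for λ = 3: [2, 1, 1]

From the dimensions of kernels of powers, the number of Jordan blocks of size at least j is d_j − d_{j−1} where d_j = dim ker(N^j) (with d_0 = 0). Computing the differences gives [3, 1].
The number of blocks of size exactly k is (#blocks of size ≥ k) − (#blocks of size ≥ k + 1), so the partition is: 2 block(s) of size 1, 1 block(s) of size 2.
In nonincreasing order the block sizes are [2, 1, 1].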